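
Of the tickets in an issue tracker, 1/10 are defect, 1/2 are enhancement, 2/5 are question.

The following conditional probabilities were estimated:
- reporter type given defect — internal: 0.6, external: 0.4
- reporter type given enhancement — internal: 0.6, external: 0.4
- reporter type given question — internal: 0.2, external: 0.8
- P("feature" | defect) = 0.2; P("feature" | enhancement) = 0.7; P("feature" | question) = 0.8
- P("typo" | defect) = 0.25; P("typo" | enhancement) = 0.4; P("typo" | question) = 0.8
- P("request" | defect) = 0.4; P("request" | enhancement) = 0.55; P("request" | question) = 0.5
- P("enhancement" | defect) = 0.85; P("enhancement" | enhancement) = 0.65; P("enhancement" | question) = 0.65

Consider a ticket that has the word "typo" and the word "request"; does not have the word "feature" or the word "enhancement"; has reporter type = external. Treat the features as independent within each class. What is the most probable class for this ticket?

defect: 0.1 × 0.4 × (1−0.2) × 0.25 × 0.4 × (1−0.85) = 0.00048
enhancement: 0.5 × 0.4 × (1−0.7) × 0.4 × 0.55 × (1−0.65) = 0.00462
question: 0.4 × 0.8 × (1−0.8) × 0.8 × 0.5 × (1−0.65) = 0.00896
Highest score → question.

question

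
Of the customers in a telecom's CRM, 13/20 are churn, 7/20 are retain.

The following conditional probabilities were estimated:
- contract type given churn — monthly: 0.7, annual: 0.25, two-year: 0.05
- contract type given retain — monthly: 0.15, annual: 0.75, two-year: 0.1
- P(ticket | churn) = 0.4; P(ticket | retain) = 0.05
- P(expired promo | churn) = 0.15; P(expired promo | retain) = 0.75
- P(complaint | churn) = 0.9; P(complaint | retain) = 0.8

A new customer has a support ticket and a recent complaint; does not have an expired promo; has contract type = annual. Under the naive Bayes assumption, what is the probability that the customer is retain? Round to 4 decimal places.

0.0501

churn: 0.65 × 0.25 × 0.4 × (1−0.15) × 0.9 = 0.049725
retain: 0.35 × 0.75 × 0.05 × (1−0.75) × 0.8 = 0.002625
P(retain | x) = 0.002625 / 0.05235 ≈ 0.0501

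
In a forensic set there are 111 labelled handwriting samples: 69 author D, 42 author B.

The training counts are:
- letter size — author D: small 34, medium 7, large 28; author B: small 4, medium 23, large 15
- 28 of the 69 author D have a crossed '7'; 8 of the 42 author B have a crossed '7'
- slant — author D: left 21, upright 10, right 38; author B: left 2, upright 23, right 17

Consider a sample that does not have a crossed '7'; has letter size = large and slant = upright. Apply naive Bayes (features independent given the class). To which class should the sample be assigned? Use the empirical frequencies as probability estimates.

author B

author D: (69/111) × (28/69) × (41/69) × (10/69) ≈ 0.021723
author B: (42/111) × (15/42) × (34/42) × (23/42) ≈ 0.0599068
Highest score → author B.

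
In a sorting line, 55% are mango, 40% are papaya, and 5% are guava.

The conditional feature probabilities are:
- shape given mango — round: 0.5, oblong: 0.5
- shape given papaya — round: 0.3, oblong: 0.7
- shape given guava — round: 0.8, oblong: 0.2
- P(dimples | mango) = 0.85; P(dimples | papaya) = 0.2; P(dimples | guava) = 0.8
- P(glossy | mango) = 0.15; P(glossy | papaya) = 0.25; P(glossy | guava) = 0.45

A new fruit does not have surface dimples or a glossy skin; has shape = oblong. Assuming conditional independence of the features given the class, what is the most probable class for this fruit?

papaya

mango: 0.55 × 0.5 × (1−0.85) × (1−0.15) = 0.0350625
papaya: 0.4 × 0.7 × (1−0.2) × (1−0.25) = 0.168
guava: 0.05 × 0.2 × (1−0.8) × (1−0.45) = 0.0011
Highest score → papaya.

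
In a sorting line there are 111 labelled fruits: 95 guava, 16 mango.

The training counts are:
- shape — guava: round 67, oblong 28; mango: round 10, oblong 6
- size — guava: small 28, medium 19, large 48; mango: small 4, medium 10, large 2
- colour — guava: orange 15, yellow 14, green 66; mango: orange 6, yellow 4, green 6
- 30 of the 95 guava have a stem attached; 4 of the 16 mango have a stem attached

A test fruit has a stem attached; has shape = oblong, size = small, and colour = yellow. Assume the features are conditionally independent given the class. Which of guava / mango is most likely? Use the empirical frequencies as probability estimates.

guava: (95/111) × (28/95) × (28/95) × (14/95) × (30/95) ≈ 0.00345996
mango: (16/111) × (6/16) × (4/16) × (4/16) × (4/16) ≈ 0.000844595
Highest score → guava.

guava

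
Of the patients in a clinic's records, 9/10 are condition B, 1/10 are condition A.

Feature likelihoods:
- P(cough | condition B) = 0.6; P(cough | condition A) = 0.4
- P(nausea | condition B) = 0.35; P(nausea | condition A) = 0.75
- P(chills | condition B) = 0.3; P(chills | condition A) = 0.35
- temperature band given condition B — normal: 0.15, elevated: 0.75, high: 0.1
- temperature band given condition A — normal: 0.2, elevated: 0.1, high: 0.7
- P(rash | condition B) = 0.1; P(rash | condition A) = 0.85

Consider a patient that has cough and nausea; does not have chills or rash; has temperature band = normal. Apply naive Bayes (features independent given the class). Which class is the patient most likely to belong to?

condition B: 0.9 × 0.6 × 0.35 × (1−0.3) × 0.15 × (1−0.1) = 0.0178605
condition A: 0.1 × 0.4 × 0.75 × (1−0.35) × 0.2 × (1−0.85) = 0.000585
Highest score → condition B.

condition B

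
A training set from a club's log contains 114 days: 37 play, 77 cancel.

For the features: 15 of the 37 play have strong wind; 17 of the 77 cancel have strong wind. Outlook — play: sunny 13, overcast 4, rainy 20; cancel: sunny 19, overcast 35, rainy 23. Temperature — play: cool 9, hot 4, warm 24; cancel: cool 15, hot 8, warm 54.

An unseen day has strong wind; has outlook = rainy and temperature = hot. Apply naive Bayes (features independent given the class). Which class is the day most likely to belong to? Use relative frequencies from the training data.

play

play: (37/114) × (15/37) × (20/37) × (4/37) ≈ 0.00768905
cancel: (77/114) × (17/77) × (23/77) × (8/77) ≈ 0.00462786
Highest score → play.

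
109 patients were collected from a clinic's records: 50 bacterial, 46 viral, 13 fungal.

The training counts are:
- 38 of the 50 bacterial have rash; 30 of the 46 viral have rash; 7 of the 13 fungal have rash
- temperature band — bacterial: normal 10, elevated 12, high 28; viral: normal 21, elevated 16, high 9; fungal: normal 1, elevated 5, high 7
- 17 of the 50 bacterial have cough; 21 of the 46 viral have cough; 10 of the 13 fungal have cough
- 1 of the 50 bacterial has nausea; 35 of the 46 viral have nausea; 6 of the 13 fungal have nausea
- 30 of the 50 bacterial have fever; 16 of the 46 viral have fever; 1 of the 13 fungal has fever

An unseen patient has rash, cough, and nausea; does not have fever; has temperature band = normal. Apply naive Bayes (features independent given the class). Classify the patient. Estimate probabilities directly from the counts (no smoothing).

bacterial: (50/109) × (38/50) × (10/50) × (17/50) × (1/50) × (20/50) ≈ 0.000189651
viral: (46/109) × (30/46) × (21/46) × (21/46) × (35/46) × (30/46) ≈ 0.0284637
fungal: (13/109) × (7/13) × (1/13) × (10/13) × (6/13) × (12/13) ≈ 0.00161894
Highest score → viral.

viral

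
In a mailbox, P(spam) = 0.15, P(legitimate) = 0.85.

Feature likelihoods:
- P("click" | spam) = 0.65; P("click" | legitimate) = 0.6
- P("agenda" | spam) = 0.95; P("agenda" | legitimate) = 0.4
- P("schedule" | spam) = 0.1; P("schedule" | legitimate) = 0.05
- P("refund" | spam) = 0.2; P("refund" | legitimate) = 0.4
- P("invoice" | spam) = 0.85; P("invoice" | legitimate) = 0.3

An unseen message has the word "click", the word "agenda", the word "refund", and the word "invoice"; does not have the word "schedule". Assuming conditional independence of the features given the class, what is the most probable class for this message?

legitimate

spam: 0.15 × 0.65 × 0.95 × (1−0.1) × 0.2 × 0.85 = 0.014171625
legitimate: 0.85 × 0.6 × 0.4 × (1−0.05) × 0.4 × 0.3 = 0.023256
Highest score → legitimate.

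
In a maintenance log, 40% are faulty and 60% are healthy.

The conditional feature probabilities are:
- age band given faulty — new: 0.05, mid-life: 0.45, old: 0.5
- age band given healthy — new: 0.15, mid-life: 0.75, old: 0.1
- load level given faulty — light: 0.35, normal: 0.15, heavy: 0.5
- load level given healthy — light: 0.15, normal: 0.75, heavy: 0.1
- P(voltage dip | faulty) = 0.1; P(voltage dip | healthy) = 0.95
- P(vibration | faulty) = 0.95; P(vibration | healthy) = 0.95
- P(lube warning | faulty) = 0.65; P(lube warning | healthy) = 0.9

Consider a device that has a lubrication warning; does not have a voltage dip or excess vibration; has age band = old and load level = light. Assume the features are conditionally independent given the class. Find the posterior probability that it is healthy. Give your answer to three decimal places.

0.010

faulty: 0.4 × 0.5 × 0.35 × (1−0.1) × (1−0.95) × 0.65 = 0.0020475
healthy: 0.6 × 0.1 × 0.15 × (1−0.95) × (1−0.95) × 0.9 = 0.00002025
P(healthy | x) = 0.00002025 / 0.00206775 ≈ 0.010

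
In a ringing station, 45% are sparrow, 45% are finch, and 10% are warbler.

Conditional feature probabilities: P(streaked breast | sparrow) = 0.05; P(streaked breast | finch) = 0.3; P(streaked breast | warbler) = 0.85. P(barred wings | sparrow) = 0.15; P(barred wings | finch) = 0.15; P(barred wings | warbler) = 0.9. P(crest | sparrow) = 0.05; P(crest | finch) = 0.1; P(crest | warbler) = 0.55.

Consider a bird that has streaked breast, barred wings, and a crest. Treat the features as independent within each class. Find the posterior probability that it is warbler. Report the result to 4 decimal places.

0.9504

sparrow: 0.45 × 0.05 × 0.15 × 0.05 = 0.00016875
finch: 0.45 × 0.3 × 0.15 × 0.1 = 0.002025
warbler: 0.1 × 0.85 × 0.9 × 0.55 = 0.042075
P(warbler | x) = 0.042075 / 0.04426875 ≈ 0.9504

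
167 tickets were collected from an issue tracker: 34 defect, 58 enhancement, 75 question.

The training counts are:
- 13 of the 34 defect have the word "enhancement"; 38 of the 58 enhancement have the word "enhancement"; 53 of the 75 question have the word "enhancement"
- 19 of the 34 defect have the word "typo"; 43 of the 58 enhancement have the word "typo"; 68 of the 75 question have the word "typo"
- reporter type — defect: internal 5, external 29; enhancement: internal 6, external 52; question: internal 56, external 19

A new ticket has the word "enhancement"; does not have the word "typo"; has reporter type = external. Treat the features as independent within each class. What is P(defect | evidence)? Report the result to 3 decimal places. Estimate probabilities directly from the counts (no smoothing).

defect: (34/167) × (13/34) × (15/34) × (29/34) ≈ 0.0292926
enhancement: (58/167) × (38/58) × (15/58) × (52/58) ≈ 0.0527601
question: (75/167) × (53/75) × (7/75) × (19/75) ≈ 0.00750393
P(defect | x) = 0.0292926 / 0.08955663 ≈ 0.327

0.327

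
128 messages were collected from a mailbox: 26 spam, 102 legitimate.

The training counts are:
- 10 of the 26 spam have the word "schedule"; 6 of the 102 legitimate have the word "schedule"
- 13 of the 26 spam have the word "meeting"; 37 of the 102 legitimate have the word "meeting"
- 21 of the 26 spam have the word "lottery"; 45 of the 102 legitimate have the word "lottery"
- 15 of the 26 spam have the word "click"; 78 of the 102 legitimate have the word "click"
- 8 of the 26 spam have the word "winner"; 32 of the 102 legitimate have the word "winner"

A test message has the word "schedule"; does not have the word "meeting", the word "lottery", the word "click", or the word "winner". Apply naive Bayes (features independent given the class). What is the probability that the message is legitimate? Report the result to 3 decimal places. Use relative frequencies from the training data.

0.551

spam: (26/128) × (10/26) × (13/26) × (5/26) × (11/26) × (18/26) ≈ 0.00220027
legitimate: (102/128) × (6/102) × (65/102) × (57/102) × (24/102) × (70/102) ≈ 0.00269549
P(legitimate | x) = 0.00269549 / 0.00489576 ≈ 0.551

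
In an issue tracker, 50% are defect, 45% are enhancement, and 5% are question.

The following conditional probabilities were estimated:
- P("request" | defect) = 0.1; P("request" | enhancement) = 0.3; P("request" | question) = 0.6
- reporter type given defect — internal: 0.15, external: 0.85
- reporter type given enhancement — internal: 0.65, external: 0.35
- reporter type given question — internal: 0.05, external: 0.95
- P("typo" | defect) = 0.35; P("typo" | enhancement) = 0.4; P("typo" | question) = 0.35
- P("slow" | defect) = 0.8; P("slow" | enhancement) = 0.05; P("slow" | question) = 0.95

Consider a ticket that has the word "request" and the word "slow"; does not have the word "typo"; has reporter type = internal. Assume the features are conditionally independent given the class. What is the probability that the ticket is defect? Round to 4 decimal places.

defect: 0.5 × 0.1 × 0.15 × (1−0.35) × 0.8 = 0.0039
enhancement: 0.45 × 0.3 × 0.65 × (1−0.4) × 0.05 = 0.0026325
question: 0.05 × 0.6 × 0.05 × (1−0.35) × 0.95 = 0.00092625
P(defect | x) = 0.0039 / 0.00745875 ≈ 0.5229

0.5229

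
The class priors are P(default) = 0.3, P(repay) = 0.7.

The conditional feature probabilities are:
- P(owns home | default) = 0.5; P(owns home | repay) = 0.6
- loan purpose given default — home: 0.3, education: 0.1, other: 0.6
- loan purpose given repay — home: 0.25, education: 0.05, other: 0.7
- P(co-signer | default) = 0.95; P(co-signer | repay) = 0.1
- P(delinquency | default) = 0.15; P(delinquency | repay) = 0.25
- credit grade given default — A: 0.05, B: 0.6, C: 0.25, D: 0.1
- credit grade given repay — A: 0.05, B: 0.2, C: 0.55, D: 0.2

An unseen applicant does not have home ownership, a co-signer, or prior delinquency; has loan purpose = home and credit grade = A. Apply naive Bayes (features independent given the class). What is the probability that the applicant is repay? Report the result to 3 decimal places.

default: 0.3 × (1−0.5) × 0.3 × (1−0.95) × (1−0.15) × 0.05 = 0.000095625
repay: 0.7 × (1−0.6) × 0.25 × (1−0.1) × (1−0.25) × 0.05 = 0.0023625
P(repay | x) = 0.0023625 / 0.002458125 ≈ 0.961

0.961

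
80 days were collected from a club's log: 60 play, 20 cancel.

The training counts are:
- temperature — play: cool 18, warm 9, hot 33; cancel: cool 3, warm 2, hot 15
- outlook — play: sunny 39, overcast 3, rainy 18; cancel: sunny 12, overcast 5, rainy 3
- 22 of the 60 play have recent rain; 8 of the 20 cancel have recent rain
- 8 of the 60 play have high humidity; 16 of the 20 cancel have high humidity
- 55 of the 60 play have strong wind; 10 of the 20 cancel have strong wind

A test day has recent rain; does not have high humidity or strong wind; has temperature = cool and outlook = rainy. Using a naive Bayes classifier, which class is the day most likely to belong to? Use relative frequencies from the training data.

play: (60/80) × (18/60) × (18/60) × (22/60) × (52/60) × (5/60) = 0.0017875
cancel: (20/80) × (3/20) × (3/20) × (8/20) × (4/20) × (10/20) = 0.000225
Highest score → play.

play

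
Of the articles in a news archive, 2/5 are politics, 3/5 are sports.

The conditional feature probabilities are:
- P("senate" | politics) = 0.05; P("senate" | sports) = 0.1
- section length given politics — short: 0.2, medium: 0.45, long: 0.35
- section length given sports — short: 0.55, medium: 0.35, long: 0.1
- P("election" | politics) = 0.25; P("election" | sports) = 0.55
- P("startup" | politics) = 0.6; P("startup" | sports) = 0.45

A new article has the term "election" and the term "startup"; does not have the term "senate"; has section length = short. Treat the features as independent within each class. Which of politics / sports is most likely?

politics: 0.4 × (1−0.05) × 0.2 × 0.25 × 0.6 = 0.0114
sports: 0.6 × (1−0.1) × 0.55 × 0.55 × 0.45 = 0.0735075
Highest score → sports.

sports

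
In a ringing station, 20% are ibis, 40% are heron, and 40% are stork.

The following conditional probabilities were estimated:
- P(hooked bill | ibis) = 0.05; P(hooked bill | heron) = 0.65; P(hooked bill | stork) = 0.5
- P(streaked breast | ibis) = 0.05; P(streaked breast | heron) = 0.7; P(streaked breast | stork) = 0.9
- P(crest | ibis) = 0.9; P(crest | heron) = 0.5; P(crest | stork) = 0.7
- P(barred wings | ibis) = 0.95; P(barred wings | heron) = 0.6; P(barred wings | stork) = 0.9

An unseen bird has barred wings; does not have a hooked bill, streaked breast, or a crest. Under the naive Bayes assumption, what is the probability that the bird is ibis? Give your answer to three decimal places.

0.488

ibis: 0.2 × (1−0.05) × (1−0.05) × (1−0.9) × 0.95 = 0.0171475
heron: 0.4 × (1−0.65) × (1−0.7) × (1−0.5) × 0.6 = 0.0126
stork: 0.4 × (1−0.5) × (1−0.9) × (1−0.7) × 0.9 = 0.0054
P(ibis | x) = 0.0171475 / 0.0351475 ≈ 0.488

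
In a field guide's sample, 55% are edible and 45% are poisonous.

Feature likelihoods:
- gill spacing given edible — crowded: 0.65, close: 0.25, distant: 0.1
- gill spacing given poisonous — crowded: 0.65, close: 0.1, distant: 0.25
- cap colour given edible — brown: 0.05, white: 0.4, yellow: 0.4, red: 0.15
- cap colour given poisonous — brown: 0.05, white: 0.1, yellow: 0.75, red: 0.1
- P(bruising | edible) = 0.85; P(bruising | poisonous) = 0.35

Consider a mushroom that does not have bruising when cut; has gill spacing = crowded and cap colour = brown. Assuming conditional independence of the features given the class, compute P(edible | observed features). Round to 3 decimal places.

edible: 0.55 × 0.65 × 0.05 × (1−0.85) = 0.00268125
poisonous: 0.45 × 0.65 × 0.05 × (1−0.35) = 0.00950625
P(edible | x) = 0.00268125 / 0.0121875 ≈ 0.220

0.220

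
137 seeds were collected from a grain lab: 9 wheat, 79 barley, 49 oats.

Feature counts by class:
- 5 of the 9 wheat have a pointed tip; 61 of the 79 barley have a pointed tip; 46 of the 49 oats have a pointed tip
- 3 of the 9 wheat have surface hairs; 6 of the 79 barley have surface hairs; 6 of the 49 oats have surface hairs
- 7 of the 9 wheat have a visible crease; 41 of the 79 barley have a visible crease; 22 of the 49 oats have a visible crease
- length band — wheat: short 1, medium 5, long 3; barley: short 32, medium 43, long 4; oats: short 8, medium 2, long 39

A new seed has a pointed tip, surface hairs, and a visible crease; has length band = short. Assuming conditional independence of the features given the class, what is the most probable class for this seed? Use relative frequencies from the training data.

wheat: (9/137) × (5/9) × (3/9) × (7/9) × (1/9) ≈ 0.00105134
barley: (79/137) × (61/79) × (6/79) × (41/79) × (32/79) ≈ 0.00710907
oats: (49/137) × (46/49) × (6/49) × (22/49) × (8/49) ≈ 0.00301379
Highest score → barley.

barley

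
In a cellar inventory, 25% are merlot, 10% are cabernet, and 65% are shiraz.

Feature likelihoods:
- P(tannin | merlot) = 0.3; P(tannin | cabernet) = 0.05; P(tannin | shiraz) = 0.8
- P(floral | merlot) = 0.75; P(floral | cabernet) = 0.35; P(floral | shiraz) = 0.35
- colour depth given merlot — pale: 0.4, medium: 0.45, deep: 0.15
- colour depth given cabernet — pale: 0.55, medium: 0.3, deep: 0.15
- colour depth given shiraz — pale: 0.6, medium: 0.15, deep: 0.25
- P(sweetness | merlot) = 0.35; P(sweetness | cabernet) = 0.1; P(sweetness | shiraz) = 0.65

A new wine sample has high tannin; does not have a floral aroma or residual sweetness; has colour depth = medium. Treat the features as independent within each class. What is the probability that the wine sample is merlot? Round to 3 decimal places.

0.228

merlot: 0.25 × 0.3 × (1−0.75) × 0.45 × (1−0.35) = 0.005484375
cabernet: 0.1 × 0.05 × (1−0.35) × 0.3 × (1−0.1) = 0.0008775
shiraz: 0.65 × 0.8 × (1−0.35) × 0.15 × (1−0.65) = 0.017745
P(merlot | x) = 0.005484375 / 0.024106875 ≈ 0.228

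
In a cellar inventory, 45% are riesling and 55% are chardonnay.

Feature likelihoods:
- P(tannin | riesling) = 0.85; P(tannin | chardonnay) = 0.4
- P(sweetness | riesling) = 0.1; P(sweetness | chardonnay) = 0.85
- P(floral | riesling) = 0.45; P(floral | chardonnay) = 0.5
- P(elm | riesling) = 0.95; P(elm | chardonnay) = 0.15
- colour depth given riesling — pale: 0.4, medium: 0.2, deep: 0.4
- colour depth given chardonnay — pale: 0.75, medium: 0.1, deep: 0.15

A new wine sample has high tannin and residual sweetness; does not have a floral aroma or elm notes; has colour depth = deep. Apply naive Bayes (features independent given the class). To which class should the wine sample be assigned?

chardonnay

riesling: 0.45 × 0.85 × 0.1 × (1−0.45) × (1−0.95) × 0.4 = 0.00042075
chardonnay: 0.55 × 0.4 × 0.85 × (1−0.5) × (1−0.15) × 0.15 = 0.01192125
Highest score → chardonnay.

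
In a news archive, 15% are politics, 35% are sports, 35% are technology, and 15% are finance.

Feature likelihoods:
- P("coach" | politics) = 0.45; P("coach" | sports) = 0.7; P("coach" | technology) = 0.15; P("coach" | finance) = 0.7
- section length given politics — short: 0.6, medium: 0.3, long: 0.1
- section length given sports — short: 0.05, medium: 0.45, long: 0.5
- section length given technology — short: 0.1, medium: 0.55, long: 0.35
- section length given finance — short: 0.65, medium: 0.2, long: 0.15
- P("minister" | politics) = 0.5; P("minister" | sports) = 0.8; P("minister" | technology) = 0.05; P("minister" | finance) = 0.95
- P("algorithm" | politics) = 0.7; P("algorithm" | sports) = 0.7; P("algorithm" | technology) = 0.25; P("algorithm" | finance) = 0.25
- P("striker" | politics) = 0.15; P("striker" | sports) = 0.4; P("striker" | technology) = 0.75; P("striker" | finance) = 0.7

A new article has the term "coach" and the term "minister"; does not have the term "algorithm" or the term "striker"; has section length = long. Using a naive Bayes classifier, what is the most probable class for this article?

sports

politics: 0.15 × 0.45 × 0.1 × 0.5 × (1−0.7) × (1−0.15) = 0.000860625
sports: 0.35 × 0.7 × 0.5 × 0.8 × (1−0.7) × (1−0.4) = 0.01764
technology: 0.35 × 0.15 × 0.35 × 0.05 × (1−0.25) × (1−0.75) = 0.000172265625
finance: 0.15 × 0.7 × 0.15 × 0.95 × (1−0.25) × (1−0.7) = 0.0033665625
Highest score → sports.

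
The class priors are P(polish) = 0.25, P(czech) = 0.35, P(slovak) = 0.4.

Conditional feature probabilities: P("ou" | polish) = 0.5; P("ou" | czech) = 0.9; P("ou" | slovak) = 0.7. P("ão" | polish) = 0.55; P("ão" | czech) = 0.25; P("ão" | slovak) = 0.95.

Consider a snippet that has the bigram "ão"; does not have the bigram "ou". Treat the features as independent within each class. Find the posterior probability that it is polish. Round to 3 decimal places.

0.359

polish: 0.25 × (1−0.5) × 0.55 = 0.06875
czech: 0.35 × (1−0.9) × 0.25 = 0.00875
slovak: 0.4 × (1−0.7) × 0.95 = 0.114
P(polish | x) = 0.06875 / 0.1915 ≈ 0.359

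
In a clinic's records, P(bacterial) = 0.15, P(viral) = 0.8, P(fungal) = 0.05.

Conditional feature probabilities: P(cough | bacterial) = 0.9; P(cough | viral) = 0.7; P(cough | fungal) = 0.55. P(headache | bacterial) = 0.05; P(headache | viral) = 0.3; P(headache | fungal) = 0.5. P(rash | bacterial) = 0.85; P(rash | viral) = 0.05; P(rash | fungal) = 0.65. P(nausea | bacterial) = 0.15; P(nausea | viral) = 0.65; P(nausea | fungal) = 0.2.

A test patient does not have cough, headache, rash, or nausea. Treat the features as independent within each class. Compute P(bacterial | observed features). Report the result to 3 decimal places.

0.030

bacterial: 0.15 × (1−0.9) × (1−0.05) × (1−0.85) × (1−0.15) = 0.001816875
viral: 0.8 × (1−0.7) × (1−0.3) × (1−0.05) × (1−0.65) = 0.05586
fungal: 0.05 × (1−0.55) × (1−0.5) × (1−0.65) × (1−0.2) = 0.00315
P(bacterial | x) = 0.001816875 / 0.060826875 ≈ 0.030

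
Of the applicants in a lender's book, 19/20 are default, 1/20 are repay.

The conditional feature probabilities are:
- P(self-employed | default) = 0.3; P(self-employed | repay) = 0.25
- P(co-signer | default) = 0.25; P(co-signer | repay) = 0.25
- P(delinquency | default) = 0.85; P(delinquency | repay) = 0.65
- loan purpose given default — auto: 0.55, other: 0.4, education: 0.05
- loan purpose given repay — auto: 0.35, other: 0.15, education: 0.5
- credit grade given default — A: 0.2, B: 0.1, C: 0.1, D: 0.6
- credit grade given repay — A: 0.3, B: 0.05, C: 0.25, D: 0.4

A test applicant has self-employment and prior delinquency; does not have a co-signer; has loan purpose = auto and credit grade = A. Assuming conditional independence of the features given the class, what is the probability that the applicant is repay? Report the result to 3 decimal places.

0.031

default: 0.95 × 0.3 × (1−0.25) × 0.85 × 0.55 × 0.2 = 0.019985625
repay: 0.05 × 0.25 × (1−0.25) × 0.65 × 0.35 × 0.3 = 0.00063984375
P(repay | x) = 0.00063984375 / 0.02062546875 ≈ 0.031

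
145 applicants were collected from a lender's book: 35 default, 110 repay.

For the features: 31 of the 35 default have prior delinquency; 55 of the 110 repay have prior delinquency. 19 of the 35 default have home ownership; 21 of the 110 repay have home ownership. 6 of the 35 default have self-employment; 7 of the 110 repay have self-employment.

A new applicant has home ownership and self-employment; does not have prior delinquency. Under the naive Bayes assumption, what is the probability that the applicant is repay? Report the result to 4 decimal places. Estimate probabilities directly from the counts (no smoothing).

default: (35/145) × (4/35) × (19/35) × (6/35) ≈ 0.00256721
repay: (110/145) × (55/110) × (21/110) × (7/110) ≈ 0.00460815
P(repay | x) = 0.00460815 / 0.00717536 ≈ 0.6422

0.6422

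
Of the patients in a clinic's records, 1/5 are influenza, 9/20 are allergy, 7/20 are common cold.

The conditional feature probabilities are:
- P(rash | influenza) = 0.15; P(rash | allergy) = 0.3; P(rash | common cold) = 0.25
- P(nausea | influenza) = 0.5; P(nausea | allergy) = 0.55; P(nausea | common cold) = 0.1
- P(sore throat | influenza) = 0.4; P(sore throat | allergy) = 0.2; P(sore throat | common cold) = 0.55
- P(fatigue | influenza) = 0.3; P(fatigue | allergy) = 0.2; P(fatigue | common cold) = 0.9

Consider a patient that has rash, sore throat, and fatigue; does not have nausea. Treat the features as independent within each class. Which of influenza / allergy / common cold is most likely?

common cold

influenza: 0.2 × 0.15 × (1−0.5) × 0.4 × 0.3 = 0.0018
allergy: 0.45 × 0.3 × (1−0.55) × 0.2 × 0.2 = 0.00243
common cold: 0.35 × 0.25 × (1−0.1) × 0.55 × 0.9 = 0.03898125
Highest score → common cold.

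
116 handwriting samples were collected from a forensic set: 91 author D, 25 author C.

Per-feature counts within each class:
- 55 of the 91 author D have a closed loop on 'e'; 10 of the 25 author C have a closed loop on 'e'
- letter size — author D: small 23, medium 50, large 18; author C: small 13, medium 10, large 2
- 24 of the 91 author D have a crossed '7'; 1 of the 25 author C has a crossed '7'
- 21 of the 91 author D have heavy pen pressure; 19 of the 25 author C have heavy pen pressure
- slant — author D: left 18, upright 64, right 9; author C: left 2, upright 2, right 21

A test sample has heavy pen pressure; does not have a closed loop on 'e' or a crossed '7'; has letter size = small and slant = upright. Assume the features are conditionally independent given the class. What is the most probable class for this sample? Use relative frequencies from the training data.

author D: (91/116) × (36/91) × (23/91) × (67/91) × (21/91) × (64/91) ≈ 0.00937305
author C: (25/116) × (15/25) × (13/25) × (24/25) × (19/25) × (2/25) ≈ 0.00392474
Highest score → author D.

author D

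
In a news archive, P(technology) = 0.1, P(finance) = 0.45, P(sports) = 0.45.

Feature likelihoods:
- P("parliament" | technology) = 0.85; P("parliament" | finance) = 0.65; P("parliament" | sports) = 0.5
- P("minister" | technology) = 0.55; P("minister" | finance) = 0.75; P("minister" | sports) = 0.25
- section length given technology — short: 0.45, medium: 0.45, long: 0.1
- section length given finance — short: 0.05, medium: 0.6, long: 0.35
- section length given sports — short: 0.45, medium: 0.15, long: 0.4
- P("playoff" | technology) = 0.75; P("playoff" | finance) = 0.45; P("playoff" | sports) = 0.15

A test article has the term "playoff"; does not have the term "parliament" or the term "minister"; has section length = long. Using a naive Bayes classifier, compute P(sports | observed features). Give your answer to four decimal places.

technology: 0.1 × (1−0.85) × (1−0.55) × 0.1 × 0.75 = 0.00050625
finance: 0.45 × (1−0.65) × (1−0.75) × 0.35 × 0.45 = 0.0062015625
sports: 0.45 × (1−0.5) × (1−0.25) × 0.4 × 0.15 = 0.010125
P(sports | x) = 0.010125 / 0.0168328125 ≈ 0.6015

0.6015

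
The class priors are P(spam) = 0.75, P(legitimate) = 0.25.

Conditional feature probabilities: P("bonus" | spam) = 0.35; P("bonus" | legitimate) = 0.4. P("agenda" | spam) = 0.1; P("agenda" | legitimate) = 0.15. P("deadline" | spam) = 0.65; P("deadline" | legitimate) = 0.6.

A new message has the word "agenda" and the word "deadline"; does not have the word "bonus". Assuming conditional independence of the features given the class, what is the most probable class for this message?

spam

spam: 0.75 × (1−0.35) × 0.1 × 0.65 = 0.0316875
legitimate: 0.25 × (1−0.4) × 0.15 × 0.6 = 0.0135
Highest score → spam.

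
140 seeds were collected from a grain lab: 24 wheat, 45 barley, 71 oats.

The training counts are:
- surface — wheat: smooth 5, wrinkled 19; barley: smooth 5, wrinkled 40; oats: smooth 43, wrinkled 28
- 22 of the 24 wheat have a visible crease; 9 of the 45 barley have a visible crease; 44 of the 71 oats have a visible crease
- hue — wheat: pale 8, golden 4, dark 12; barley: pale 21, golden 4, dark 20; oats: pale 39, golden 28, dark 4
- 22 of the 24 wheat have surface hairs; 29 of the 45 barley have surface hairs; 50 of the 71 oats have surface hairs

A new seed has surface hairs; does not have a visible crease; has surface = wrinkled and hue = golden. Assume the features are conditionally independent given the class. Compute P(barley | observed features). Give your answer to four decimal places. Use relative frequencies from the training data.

0.3643

wheat: (24/140) × (19/24) × (2/24) × (4/24) × (22/24) ≈ 0.00172784
barley: (45/140) × (40/45) × (36/45) × (4/45) × (29/45) ≈ 0.0130935
oats: (71/140) × (28/71) × (27/71) × (28/71) × (50/71) ≈ 0.0211226
P(barley | x) = 0.0130935 / 0.03594394 ≈ 0.3643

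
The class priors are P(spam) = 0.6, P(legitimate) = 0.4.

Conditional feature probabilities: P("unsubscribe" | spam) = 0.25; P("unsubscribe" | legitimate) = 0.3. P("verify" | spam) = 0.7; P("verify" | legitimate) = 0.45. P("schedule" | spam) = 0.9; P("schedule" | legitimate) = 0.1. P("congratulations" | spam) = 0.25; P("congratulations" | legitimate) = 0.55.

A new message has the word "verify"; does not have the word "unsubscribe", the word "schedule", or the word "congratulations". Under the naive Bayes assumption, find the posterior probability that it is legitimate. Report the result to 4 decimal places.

spam: 0.6 × (1−0.25) × 0.7 × (1−0.9) × (1−0.25) = 0.023625
legitimate: 0.4 × (1−0.3) × 0.45 × (1−0.1) × (1−0.55) = 0.05103
P(legitimate | x) = 0.05103 / 0.074655 ≈ 0.6835

0.6835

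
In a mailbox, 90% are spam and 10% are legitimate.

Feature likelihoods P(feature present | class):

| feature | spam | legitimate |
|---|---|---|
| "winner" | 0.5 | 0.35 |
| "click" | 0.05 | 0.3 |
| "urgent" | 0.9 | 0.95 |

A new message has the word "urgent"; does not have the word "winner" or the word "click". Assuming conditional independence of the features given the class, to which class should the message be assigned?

spam

spam: 0.9 × (1−0.5) × (1−0.05) × 0.9 = 0.38475
legitimate: 0.1 × (1−0.35) × (1−0.3) × 0.95 = 0.043225
Highest score → spam.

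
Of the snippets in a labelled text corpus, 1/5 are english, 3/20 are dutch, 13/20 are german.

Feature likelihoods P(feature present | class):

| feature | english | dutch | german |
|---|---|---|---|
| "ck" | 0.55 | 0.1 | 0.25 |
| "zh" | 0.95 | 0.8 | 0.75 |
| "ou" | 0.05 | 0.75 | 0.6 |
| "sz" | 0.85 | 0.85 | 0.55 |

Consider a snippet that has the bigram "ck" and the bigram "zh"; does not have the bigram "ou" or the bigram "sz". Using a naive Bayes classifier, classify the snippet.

german

english: 0.2 × 0.55 × 0.95 × (1−0.05) × (1−0.85) = 0.01489125
dutch: 0.15 × 0.1 × 0.8 × (1−0.75) × (1−0.85) = 0.00045
german: 0.65 × 0.25 × 0.75 × (1−0.6) × (1−0.55) = 0.0219375
Highest score → german.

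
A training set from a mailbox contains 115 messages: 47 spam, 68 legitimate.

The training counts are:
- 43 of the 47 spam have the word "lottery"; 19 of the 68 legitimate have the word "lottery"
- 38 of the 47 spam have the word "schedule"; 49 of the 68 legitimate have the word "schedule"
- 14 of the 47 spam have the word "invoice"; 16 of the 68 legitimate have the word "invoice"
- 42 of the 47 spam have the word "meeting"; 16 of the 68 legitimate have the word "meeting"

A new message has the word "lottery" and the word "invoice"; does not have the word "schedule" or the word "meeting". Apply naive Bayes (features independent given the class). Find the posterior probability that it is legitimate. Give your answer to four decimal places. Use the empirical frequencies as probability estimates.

spam: (47/115) × (43/47) × (9/47) × (14/47) × (5/47) ≈ 0.00226891
legitimate: (68/115) × (19/68) × (19/68) × (16/68) × (52/68) ≈ 0.00830627
P(legitimate | x) = 0.00830627 / 0.01057518 ≈ 0.7854

0.7854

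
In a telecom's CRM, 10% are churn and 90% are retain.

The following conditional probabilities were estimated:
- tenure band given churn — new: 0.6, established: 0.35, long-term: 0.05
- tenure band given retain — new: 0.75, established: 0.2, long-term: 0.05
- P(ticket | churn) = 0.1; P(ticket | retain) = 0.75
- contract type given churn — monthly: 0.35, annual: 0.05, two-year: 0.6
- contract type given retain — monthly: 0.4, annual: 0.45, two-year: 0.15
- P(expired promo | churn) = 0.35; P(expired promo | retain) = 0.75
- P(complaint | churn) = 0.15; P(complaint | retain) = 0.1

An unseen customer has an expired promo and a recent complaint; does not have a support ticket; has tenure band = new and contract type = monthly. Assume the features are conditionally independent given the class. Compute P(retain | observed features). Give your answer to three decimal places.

churn: 0.1 × 0.6 × (1−0.1) × 0.35 × 0.35 × 0.15 = 0.00099225
retain: 0.9 × 0.75 × (1−0.75) × 0.4 × 0.75 × 0.1 = 0.0050625
P(retain | x) = 0.0050625 / 0.00605475 ≈ 0.836

0.836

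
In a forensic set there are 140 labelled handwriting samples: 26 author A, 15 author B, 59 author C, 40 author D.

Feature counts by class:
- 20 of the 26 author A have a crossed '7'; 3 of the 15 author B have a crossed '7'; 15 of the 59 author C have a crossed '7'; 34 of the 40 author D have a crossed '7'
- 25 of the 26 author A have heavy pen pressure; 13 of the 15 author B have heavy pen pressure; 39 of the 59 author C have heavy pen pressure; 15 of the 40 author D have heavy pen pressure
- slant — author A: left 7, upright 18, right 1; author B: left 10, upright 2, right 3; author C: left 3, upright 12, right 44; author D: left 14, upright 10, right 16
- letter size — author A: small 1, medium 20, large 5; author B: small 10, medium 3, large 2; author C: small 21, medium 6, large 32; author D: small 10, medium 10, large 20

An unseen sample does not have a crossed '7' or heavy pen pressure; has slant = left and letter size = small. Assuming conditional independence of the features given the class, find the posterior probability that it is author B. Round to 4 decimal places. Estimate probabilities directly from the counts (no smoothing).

0.5422

author A: (26/140) × (6/26) × (1/26) × (7/26) × (1/26) ≈ 0.0000170687
author B: (15/140) × (12/15) × (2/15) × (10/15) × (10/15) ≈ 0.00507937
author C: (59/140) × (44/59) × (20/59) × (3/59) × (21/59) ≈ 0.00192814
author D: (40/140) × (6/40) × (25/40) × (14/40) × (10/40) = 0.00234375
P(author B | x) = 0.00507937 / 0.0093683287 ≈ 0.5422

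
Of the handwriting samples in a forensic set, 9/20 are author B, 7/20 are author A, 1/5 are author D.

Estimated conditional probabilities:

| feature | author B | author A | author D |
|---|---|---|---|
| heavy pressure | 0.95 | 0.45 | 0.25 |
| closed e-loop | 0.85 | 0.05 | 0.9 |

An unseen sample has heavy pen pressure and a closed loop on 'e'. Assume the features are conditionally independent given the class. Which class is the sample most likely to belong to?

author B

author B: 0.45 × 0.95 × 0.85 = 0.363375
author A: 0.35 × 0.45 × 0.05 = 0.007875
author D: 0.2 × 0.25 × 0.9 = 0.045
Highest score → author B.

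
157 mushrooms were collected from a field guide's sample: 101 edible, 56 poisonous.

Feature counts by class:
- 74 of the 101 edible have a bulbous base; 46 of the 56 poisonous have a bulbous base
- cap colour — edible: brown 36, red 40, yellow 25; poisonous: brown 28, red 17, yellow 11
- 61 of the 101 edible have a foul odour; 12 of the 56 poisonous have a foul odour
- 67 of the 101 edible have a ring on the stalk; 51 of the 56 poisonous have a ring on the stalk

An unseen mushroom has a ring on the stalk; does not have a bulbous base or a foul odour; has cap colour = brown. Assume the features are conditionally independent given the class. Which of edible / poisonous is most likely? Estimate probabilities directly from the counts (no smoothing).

edible: (101/157) × (27/101) × (36/101) × (40/101) × (67/101) ≈ 0.0161041
poisonous: (56/157) × (10/56) × (28/56) × (44/56) × (51/56) ≈ 0.0227886
Highest score → poisonous.

poisonous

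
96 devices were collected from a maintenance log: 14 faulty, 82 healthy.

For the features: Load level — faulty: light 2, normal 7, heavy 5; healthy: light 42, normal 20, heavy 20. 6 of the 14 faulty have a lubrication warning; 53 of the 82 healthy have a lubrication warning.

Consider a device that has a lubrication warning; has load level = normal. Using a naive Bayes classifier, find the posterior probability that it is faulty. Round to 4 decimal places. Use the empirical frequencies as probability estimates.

faulty: (14/96) × (7/14) × (6/14) = 0.03125
healthy: (82/96) × (20/82) × (53/82) ≈ 0.134654
P(faulty | x) = 0.03125 / 0.165904 ≈ 0.1884

0.1884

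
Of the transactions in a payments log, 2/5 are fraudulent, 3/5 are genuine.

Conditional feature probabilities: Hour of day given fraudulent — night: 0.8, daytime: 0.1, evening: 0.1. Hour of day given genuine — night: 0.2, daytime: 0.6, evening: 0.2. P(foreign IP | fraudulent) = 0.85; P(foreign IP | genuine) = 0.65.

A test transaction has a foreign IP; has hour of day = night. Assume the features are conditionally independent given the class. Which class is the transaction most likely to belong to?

fraudulent

fraudulent: 0.4 × 0.8 × 0.85 = 0.272
genuine: 0.6 × 0.2 × 0.65 = 0.078
Highest score → fraudulent.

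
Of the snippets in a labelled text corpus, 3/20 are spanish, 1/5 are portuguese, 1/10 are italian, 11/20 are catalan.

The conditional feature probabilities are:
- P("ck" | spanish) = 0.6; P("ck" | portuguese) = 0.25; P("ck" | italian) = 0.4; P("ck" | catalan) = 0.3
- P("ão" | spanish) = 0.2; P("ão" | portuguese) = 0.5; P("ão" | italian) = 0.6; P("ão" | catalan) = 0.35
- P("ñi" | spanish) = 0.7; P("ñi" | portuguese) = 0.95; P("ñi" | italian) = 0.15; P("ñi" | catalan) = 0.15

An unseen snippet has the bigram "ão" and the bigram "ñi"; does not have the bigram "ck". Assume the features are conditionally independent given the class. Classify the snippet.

spanish: 0.15 × (1−0.6) × 0.2 × 0.7 = 0.0084
portuguese: 0.2 × (1−0.25) × 0.5 × 0.95 = 0.07125
italian: 0.1 × (1−0.4) × 0.6 × 0.15 = 0.0054
catalan: 0.55 × (1−0.3) × 0.35 × 0.15 = 0.0202125
Highest score → portuguese.

portuguese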